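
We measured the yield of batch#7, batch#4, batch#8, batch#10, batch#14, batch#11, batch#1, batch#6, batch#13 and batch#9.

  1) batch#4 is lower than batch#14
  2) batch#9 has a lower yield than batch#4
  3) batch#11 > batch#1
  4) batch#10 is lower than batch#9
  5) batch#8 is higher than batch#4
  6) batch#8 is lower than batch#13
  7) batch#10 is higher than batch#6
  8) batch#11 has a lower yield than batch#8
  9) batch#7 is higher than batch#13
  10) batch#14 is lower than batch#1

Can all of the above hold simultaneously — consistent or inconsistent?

Every relation is compatible with batch#6 < batch#10 < batch#9 < batch#4 < batch#14 < batch#1 < batch#11 < batch#8 < batch#13 < batch#7; the set is consistent.

consistent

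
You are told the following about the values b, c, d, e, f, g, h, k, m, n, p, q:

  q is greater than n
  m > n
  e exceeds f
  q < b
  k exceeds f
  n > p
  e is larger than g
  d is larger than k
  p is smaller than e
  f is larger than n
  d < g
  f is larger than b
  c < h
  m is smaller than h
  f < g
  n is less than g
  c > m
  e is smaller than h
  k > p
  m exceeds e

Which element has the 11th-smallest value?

c

Chaining the given pairs: p < n < q < b < f < k < d < g < e < m < c < h.
Counting 11 from the smallest end gives c.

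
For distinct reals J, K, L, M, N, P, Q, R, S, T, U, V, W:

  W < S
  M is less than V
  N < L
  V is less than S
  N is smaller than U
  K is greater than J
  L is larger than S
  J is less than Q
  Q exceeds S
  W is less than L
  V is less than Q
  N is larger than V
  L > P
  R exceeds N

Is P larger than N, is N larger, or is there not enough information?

Following every chain through P: above P we get L.
N is not reached, and no chain runs the other way from N to P.
So the given relations leave the order of P and N undetermined.

undetermined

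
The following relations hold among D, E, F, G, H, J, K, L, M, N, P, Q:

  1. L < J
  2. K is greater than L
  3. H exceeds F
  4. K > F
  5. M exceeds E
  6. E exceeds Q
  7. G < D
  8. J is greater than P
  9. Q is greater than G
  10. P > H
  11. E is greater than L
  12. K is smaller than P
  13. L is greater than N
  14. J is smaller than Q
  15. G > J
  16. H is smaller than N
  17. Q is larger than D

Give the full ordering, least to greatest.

F < H < N < L < K < P < J < G < D < Q < E < M

Each adjacent pair is fixed by a given relation: F < H; H < N; N < L; L < K; K < P; P < J; J < G; G < D; D < Q; Q < E; E < M. Chaining them end to end gives the full order.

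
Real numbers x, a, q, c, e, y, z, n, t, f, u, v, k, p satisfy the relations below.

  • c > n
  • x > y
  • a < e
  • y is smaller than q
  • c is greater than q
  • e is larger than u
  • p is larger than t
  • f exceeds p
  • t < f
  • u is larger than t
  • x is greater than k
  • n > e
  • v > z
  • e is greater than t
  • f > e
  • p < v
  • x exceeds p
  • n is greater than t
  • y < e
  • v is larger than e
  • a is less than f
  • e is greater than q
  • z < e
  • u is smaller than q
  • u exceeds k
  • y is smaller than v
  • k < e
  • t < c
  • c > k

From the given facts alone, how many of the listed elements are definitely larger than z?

5

From z the given relations immediately reach e, v.
From those, n, f — 4 in total.
From those, c — 5 in total.
No other element is forced above z by the given relations, so the count is 5.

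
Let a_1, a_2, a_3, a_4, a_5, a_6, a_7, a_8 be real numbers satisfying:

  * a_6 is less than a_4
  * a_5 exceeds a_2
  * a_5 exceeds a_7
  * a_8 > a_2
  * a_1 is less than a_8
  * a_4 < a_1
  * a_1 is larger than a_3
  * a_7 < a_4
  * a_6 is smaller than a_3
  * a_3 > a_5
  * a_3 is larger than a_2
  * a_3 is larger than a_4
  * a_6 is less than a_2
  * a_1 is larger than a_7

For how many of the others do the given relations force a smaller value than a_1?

Directly below a_1: a_7, a_4, a_3.
One step further: a_6, a_2, a_5 (6 so far).
Nothing else is reachable below a_1; 6 in all.

6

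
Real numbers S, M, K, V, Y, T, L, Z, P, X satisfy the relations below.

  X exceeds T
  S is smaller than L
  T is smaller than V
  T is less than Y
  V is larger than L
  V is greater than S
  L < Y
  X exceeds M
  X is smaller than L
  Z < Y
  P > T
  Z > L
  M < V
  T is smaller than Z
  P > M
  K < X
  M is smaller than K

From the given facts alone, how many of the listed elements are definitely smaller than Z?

6

The elements the relations force below Z are T, M, K, S, X, L — no chain reaches any other.
That is 6.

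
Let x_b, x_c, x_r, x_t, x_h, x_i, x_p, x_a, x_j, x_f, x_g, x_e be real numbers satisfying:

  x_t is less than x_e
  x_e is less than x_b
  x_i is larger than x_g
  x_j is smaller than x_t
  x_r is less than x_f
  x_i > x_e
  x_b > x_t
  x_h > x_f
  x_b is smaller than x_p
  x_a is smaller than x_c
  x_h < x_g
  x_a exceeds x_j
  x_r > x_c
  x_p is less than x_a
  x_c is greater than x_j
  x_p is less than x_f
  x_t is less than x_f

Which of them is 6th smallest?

x_a

The consecutive relations fix a unique order: x_j < x_t < x_e < x_b < x_p < x_a < x_c < x_r < x_f < x_h < x_g < x_i.
Counting 6 from the smallest end gives x_a.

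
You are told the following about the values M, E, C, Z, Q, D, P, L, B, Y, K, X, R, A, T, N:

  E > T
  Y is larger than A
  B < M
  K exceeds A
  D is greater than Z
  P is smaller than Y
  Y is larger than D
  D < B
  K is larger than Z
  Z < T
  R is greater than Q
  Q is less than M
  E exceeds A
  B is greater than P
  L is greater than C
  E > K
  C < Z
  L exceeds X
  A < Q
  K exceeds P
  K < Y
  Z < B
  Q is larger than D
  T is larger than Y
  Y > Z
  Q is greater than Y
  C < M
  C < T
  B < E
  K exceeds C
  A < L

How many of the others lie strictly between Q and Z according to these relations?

3

Chaining upward from Z reaches: D, K, Y, B, R, M, T, E.
Chaining downward from Q reaches: P, C, A, D, K, Y.
Strictly between Z and Q are those in both lists: D, K, Y — 3 elements.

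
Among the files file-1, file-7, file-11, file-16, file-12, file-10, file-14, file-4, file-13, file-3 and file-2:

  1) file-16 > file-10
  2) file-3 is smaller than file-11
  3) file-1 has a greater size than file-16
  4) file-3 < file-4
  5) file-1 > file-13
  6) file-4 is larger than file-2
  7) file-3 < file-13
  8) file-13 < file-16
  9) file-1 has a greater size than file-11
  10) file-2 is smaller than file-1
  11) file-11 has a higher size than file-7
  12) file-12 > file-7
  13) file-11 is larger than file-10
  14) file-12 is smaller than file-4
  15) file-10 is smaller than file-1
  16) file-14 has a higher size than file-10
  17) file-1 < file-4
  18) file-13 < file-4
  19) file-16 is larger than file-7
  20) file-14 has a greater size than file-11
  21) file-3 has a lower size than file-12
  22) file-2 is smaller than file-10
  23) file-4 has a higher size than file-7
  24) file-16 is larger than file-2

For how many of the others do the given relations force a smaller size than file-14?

5

From file-14 the given relations immediately reach file-10, file-11.
From those, file-2, file-7, file-3 — 5 in total.
No other element is forced below file-14 by the given relations, so the count is 5.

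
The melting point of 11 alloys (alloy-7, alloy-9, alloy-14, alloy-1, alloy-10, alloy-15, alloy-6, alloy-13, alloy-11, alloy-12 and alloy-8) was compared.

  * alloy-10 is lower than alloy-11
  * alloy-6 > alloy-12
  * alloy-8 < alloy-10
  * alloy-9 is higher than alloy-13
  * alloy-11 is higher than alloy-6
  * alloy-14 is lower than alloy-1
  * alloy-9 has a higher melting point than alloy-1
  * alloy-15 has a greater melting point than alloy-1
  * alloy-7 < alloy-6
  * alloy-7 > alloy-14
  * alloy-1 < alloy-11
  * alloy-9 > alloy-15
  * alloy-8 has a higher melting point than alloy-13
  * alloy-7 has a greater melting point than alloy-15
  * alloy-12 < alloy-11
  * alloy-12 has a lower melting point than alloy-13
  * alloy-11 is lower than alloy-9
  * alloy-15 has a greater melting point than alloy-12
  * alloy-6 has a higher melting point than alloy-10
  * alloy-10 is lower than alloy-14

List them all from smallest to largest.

Nothing is placed below alloy-12, so it is least; from there alloy-12 < alloy-13; alloy-13 < alloy-8; alloy-8 < alloy-10; alloy-10 < alloy-14; alloy-14 < alloy-1; alloy-1 < alloy-15; alloy-15 < alloy-7; alloy-7 < alloy-6; alloy-6 < alloy-11; alloy-11 < alloy-9, each given directly.

alloy-12 < alloy-13 < alloy-8 < alloy-10 < alloy-14 < alloy-1 < alloy-15 < alloy-7 < alloy-6 < alloy-11 < alloy-9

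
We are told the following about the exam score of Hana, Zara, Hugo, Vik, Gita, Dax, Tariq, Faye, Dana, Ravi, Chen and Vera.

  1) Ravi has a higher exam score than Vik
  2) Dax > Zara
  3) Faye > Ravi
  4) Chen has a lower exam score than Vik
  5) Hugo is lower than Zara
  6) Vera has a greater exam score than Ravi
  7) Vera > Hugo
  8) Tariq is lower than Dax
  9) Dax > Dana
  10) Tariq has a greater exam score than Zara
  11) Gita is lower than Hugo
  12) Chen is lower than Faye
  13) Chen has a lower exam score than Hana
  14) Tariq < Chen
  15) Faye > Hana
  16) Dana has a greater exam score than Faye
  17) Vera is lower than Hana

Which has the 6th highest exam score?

Ravi

The consecutive relations fix a unique order: Gita < Hugo < Zara < Tariq < Chen < Vik < Ravi < Vera < Hana < Faye < Dana < Dax.
The 6th largest is Ravi.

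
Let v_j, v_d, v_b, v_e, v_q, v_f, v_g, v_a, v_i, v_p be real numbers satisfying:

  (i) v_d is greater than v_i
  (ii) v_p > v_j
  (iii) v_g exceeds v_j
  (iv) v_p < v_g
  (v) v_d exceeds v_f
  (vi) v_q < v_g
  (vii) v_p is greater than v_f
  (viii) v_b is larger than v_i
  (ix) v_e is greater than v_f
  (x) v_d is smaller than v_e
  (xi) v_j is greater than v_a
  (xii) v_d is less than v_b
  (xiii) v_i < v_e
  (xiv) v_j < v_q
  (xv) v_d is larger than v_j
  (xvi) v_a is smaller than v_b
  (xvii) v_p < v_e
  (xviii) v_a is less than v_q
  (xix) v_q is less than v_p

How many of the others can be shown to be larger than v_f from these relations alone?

5

The elements the relations force above v_f are v_p, v_g, v_d, v_b, v_e — no chain reaches any other.
That is 5.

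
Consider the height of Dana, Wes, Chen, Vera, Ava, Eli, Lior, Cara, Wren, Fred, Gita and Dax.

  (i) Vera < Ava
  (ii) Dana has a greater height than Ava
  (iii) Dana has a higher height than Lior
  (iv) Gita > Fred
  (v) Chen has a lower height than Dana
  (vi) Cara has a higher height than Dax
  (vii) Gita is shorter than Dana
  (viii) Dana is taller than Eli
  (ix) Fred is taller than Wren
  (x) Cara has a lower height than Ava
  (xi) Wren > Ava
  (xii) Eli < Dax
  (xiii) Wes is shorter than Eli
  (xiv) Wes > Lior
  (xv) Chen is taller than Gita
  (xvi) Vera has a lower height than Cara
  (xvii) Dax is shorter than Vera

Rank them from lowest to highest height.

Lior < Wes < Eli < Dax < Vera < Cara < Ava < Wren < Fred < Gita < Chen < Dana

Each adjacent pair is fixed by a given relation: Lior < Wes; Wes < Eli; Eli < Dax; Dax < Vera; Vera < Cara; Cara < Ava; Ava < Wren; Wren < Fred; Fred < Gita; Gita < Chen; Chen < Dana. Chaining them end to end gives the full order.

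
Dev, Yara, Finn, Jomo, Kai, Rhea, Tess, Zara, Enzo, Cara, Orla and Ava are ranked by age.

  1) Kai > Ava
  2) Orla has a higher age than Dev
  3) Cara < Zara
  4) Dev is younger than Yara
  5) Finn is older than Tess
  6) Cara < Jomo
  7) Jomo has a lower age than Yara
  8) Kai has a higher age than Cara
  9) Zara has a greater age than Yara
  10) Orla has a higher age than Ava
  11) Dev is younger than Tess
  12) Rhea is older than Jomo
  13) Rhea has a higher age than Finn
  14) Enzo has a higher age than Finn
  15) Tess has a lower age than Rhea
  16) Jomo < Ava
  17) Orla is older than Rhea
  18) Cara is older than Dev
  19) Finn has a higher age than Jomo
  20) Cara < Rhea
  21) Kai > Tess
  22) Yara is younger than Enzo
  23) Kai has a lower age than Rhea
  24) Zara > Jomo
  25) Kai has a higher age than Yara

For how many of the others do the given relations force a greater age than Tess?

Directly above Tess: Kai, Finn, Rhea.
One step further: Orla, Enzo (5 so far).
No other element is forced above Tess by the given relations, so the count is 5.

5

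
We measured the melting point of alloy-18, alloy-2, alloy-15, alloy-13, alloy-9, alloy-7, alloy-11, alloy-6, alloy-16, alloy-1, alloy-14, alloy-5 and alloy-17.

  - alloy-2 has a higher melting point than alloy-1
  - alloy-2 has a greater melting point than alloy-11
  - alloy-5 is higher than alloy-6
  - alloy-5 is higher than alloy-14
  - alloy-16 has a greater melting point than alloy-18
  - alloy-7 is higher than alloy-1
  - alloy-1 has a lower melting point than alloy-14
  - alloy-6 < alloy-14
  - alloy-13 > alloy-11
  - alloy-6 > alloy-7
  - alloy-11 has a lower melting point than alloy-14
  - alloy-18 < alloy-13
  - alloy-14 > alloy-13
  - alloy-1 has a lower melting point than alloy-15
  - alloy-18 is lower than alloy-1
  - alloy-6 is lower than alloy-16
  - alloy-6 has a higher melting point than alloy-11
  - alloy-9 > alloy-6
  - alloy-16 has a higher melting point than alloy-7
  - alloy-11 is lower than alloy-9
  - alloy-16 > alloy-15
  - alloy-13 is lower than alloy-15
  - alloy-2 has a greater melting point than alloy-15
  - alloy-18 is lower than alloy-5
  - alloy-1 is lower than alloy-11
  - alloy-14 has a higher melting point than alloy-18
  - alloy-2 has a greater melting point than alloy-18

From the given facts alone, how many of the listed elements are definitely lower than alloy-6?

4

The elements the relations force below alloy-6 are alloy-18, alloy-1, alloy-11, alloy-7 — no chain reaches any other.
That is 4.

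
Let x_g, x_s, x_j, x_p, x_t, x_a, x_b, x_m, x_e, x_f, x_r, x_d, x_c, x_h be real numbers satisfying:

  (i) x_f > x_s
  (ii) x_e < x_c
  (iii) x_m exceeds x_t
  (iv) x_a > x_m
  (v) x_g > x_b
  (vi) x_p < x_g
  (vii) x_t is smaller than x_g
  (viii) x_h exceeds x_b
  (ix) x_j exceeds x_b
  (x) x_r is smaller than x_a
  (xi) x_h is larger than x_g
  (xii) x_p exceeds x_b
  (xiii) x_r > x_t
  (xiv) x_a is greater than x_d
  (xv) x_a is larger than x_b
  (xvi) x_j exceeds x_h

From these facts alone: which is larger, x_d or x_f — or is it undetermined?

undetermined

Following every chain through x_f: below x_f we get x_s.
x_d is not reached, and no chain runs the other way from x_d to x_f.
So the given relations leave the order of x_f and x_d undetermined.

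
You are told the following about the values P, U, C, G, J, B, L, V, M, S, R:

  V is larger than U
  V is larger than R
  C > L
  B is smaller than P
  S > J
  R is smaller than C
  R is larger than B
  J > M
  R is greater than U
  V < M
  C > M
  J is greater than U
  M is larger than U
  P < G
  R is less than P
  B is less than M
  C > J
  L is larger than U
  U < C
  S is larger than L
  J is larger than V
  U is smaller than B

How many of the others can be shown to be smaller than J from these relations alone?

5

From J the given relations immediately reach U, V, M.
From those, B, R — 5 in total.
No other element is forced below J by the given relations, so the count is 5.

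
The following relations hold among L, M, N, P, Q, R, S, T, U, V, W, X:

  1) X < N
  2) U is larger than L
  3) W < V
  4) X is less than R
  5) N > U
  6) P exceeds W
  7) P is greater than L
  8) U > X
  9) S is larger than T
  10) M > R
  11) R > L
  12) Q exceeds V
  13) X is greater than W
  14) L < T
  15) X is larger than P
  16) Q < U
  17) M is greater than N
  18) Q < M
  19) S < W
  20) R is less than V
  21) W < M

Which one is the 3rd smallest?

S

Chaining the given pairs: L < T < S < W < P < X < R < V < Q < U < N < M.
Counting 3 from the smallest end gives S.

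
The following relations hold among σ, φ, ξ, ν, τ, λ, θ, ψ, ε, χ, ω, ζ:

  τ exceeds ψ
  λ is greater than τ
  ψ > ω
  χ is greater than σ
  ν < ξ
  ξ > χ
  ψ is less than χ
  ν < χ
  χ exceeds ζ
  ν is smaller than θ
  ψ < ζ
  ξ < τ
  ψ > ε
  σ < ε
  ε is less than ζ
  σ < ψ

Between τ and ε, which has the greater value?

τ

Link the given pairs in sequence: ε < ψ; ψ < ζ; ζ < χ; χ < ξ; ξ < τ.
Chaining these gives ε < ψ < ζ < χ < ξ < τ.
So ε < τ; τ is the larger of the two.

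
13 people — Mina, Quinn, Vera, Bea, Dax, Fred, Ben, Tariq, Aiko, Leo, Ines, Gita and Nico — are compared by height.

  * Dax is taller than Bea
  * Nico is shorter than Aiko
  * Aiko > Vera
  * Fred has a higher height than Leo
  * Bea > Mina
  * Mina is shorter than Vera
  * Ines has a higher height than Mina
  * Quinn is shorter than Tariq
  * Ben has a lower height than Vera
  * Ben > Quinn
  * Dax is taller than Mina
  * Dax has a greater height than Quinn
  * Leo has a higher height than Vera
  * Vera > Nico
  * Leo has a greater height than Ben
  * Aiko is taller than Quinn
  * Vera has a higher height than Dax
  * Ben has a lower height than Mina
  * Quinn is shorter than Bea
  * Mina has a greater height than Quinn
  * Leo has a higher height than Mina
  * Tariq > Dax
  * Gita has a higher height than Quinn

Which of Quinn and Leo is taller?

Quinn < Ben and Ben < Mina give Quinn < Mina.
With Mina < Bea: Quinn < Ben < Mina < Bea.
With Bea < Dax: Quinn < Ben < Mina < Bea < Dax.
Then Dax < Vera extends the chain to Vera.
With Vera < Leo: Quinn < Ben < Mina < Bea < Dax < Vera < Leo.
So Quinn < Leo; Leo is the taller of the two.

Leo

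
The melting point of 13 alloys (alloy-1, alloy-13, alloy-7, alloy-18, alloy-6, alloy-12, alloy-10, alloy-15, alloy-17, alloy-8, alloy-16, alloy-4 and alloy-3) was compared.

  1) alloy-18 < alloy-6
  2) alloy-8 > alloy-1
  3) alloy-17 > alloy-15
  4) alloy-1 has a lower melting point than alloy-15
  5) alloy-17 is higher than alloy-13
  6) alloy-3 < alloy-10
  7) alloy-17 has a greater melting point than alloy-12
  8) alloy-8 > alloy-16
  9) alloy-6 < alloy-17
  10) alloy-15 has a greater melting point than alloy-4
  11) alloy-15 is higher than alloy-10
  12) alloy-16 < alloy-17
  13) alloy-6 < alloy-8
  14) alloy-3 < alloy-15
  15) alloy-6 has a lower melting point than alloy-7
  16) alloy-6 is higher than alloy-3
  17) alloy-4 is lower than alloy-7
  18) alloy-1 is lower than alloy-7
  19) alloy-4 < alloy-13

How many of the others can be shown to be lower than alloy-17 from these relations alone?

10

The elements the relations force below alloy-17 are alloy-12, alloy-18, alloy-3, alloy-1, alloy-10, alloy-4, alloy-6, alloy-16, alloy-15, alloy-13 — no chain reaches any other.
That is 10.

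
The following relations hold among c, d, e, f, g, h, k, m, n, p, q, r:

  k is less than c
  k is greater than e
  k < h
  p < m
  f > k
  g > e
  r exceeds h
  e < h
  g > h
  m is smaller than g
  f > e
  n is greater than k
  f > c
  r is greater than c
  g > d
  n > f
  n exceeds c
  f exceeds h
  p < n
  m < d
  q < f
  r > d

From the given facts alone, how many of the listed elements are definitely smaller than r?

7

The elements the relations force below r are e, k, c, h, p, m, d — no chain reaches any other.
That is 7.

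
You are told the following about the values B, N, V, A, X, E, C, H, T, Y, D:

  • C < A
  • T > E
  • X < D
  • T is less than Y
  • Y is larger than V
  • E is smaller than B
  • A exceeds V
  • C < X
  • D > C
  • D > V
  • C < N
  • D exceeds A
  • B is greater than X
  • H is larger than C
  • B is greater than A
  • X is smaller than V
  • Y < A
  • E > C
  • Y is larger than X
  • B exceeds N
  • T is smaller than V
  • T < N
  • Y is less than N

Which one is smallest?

C

Chaining upward from C: directly above it, H, E, X, A, N, D; then T, V, Y, B.
That covers every other element, and nothing is given below C, so C is the smallest.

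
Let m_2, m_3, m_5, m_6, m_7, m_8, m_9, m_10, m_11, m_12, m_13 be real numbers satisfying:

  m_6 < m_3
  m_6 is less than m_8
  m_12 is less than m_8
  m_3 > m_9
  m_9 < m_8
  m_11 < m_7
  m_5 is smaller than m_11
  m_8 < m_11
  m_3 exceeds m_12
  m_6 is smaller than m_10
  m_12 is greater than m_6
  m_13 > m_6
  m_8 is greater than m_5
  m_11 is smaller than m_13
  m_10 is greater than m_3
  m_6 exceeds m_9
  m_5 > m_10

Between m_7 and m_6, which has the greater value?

m_6 < m_12 and m_12 < m_3 give m_6 < m_3.
Then m_3 < m_10 extends the chain to m_10.
Then m_10 < m_5 extends the chain to m_5.
Then m_5 < m_8 extends the chain to m_8.
With m_8 < m_11: m_6 < m_12 < m_3 < m_10 < m_5 < m_8 < m_11.
Then m_11 < m_7 extends the chain to m_7.
So m_6 < m_7; m_7 is the larger of the two.

m_7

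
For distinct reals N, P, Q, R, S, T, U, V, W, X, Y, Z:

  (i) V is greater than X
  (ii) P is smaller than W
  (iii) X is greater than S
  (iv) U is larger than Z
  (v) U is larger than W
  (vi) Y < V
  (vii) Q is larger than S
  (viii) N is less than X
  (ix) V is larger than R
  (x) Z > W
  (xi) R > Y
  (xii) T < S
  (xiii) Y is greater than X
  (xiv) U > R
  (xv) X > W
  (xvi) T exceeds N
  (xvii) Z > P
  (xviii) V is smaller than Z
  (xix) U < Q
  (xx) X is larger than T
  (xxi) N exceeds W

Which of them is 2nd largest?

U

Chaining the given pairs: P < W < N < T < S < X < Y < R < V < Z < U < Q.
Counting 2 from the largest end gives U.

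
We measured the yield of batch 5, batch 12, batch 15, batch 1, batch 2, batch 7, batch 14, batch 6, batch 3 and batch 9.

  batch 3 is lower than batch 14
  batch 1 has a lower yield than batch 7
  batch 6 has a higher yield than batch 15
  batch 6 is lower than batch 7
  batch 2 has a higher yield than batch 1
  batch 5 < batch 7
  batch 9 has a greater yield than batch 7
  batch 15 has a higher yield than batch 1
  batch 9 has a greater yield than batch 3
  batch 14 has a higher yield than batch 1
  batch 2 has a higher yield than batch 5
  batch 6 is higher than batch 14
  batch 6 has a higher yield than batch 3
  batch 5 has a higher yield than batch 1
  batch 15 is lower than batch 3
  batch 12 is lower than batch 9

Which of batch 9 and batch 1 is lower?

Chaining the given relations: batch 1 < batch 15 < batch 3 < batch 14 < batch 6 < batch 7 < batch 9.
So batch 1 < batch 9; batch 1 is the lower of the two.

batch 1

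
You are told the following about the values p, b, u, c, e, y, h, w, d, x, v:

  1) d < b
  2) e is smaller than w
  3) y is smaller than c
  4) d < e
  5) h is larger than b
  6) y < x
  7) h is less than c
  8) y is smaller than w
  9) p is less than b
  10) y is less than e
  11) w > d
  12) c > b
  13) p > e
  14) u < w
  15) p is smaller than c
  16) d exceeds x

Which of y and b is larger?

Chaining the given relations: y < x < d < e < p < b.
So y < b; b is the larger of the two.

b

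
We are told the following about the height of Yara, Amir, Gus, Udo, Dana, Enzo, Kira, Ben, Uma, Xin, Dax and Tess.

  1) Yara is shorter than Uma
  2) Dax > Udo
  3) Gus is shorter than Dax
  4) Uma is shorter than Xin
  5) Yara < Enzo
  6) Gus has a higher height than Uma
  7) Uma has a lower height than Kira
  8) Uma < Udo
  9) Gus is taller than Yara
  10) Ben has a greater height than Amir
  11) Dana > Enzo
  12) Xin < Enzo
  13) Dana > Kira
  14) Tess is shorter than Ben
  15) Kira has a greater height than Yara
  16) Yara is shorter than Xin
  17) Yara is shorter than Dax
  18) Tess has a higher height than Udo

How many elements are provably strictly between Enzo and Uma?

The relations place Uma below Enzo. An element lies strictly between them when it is forced above Uma and also forced below Enzo.
Above Uma: {Gus, Udo, Kira, Xin, Dana, Tess, Ben, Dax}. Below Enzo: {Yara, Xin}.
Intersection: {Xin} — 1.

1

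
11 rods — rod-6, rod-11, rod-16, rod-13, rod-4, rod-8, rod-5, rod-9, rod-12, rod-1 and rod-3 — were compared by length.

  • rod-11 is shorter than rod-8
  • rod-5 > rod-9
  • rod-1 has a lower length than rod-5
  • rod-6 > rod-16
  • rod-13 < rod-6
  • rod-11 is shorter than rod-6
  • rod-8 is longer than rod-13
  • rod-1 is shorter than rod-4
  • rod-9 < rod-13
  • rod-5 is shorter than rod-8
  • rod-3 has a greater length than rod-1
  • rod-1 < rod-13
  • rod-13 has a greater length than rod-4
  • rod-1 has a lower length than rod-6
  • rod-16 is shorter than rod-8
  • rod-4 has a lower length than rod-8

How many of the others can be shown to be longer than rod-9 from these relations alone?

4

The elements the relations force above rod-9 are rod-13, rod-5, rod-6, rod-8 — no chain reaches any other.
That is 4.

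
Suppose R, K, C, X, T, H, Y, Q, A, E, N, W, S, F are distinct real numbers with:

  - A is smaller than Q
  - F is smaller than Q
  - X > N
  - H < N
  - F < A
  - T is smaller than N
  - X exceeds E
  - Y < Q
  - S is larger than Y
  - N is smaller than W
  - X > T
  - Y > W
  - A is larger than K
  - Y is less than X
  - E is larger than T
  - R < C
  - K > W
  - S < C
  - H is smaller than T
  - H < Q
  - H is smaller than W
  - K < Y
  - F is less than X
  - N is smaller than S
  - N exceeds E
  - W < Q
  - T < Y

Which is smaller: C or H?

H < T and T < E give H < E.
With E < N: H < T < E < N.
With N < W: H < T < E < N < W.
With W < K: H < T < E < N < W < K.
Then K < Y extends the chain to Y.
With Y < S: H < T < E < N < W < K < Y < S.
Then S < C extends the chain to C.
So H < C; H is the smaller of the two.

H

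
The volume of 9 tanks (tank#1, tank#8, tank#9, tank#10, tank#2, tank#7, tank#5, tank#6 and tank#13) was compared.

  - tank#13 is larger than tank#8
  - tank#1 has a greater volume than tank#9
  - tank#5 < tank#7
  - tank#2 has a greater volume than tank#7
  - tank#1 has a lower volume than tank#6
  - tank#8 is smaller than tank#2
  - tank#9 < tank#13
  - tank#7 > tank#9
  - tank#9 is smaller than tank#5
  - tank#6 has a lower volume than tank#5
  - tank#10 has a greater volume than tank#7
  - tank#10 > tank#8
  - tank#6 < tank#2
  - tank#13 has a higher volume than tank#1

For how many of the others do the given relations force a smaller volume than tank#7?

4

From tank#7 the given relations immediately reach tank#9, tank#5.
From those, tank#6 — 3 in total.
From those, tank#1 — 4 in total.
No other element is forced below tank#7 by the given relations, so the count is 4.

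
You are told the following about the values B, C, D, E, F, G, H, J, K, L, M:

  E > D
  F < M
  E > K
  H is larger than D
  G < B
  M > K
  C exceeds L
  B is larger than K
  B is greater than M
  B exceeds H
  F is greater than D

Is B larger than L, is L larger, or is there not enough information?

Following every chain through L: above L we get C.
B is not reached, and no chain runs the other way from B to L.
So the given relations leave the order of L and B undetermined.

undetermined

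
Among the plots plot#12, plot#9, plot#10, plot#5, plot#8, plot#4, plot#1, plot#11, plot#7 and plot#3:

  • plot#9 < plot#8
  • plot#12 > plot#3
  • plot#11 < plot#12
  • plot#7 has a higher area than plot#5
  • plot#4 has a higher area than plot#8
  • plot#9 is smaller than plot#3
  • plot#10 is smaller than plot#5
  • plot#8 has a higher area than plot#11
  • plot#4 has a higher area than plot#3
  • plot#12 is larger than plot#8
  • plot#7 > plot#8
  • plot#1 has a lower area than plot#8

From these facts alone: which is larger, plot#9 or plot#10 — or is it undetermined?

undetermined

Following every chain through plot#9: above plot#9 we get plot#3, plot#8, plot#4, plot#12, plot#7.
plot#10 is not reached, and no chain runs the other way from plot#10 to plot#9.
So the given relations leave the order of plot#9 and plot#10 undetermined.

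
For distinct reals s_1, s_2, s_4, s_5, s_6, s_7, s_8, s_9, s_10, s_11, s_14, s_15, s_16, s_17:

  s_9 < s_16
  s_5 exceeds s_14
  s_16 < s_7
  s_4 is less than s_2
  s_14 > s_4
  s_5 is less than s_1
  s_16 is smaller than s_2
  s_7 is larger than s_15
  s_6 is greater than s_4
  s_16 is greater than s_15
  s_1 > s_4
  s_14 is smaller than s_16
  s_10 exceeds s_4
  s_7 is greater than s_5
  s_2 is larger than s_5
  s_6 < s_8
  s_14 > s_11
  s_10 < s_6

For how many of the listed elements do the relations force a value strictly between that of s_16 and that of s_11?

1

The relations place s_11 below s_16. An element lies strictly between them when it is forced above s_11 and also forced below s_16.
Above s_11: {s_14, s_5, s_7, s_1, s_2}. Below s_16: {s_4, s_14, s_9, s_15}.
Intersection: {s_14} — 1.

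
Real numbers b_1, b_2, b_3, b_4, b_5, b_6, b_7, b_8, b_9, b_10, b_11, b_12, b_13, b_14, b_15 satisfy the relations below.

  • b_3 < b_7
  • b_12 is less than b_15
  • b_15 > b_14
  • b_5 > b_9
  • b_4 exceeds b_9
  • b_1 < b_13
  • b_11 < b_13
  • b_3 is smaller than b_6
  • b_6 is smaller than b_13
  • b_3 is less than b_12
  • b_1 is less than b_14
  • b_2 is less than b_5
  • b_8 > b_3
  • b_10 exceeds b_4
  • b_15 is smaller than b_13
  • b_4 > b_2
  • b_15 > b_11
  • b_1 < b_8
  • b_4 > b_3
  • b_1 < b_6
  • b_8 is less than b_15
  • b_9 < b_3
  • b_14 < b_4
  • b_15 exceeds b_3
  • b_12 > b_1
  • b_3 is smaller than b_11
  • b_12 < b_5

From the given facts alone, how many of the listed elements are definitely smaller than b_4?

5

From b_4 the given relations immediately reach b_9, b_3, b_2, b_14.
From those, b_1 — 5 in total.
Nothing else is reachable below b_4; 5 in all.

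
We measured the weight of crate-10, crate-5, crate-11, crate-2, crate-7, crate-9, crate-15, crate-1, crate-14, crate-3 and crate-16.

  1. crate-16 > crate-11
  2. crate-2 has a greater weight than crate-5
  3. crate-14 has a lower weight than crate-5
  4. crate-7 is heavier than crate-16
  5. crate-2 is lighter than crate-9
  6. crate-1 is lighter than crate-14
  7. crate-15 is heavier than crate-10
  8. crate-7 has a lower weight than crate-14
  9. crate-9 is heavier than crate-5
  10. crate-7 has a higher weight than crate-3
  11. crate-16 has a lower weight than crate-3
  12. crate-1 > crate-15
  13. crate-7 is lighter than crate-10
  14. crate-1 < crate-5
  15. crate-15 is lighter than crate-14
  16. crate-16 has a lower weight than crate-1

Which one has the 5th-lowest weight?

Piecing the relations together gives one ordering: crate-11 < crate-16 < crate-3 < crate-7 < crate-10 < crate-15 < crate-1 < crate-14 < crate-5 < crate-2 < crate-9.
Counting 5 from the smallest end gives crate-10.

crate-10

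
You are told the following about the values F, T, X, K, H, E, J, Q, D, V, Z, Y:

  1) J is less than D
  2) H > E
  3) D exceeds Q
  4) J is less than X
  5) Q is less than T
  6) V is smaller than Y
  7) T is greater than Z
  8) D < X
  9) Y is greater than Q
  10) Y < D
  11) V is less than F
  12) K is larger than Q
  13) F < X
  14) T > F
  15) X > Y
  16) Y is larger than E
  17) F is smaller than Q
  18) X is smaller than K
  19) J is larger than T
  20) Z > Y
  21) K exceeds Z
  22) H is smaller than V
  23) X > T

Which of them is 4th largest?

J

Chaining the given pairs: E < H < V < F < Q < Y < Z < T < J < D < X < K.
Counting 4 from the largest end gives J.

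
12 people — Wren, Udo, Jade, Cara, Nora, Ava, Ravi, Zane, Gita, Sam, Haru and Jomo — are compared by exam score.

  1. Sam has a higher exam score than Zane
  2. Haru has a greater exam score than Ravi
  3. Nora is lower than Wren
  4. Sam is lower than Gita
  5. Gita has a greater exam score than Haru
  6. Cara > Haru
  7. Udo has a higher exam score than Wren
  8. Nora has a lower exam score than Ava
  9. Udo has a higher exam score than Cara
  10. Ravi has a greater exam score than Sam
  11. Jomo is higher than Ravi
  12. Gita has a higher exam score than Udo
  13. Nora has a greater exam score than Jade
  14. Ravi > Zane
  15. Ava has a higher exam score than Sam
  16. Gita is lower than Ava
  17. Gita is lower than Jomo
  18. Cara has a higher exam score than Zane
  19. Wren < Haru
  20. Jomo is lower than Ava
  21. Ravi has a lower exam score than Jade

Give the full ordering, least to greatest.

Nothing is placed below Zane, so it is least; from there Zane < Sam; Sam < Ravi; Ravi < Jade; Jade < Nora; Nora < Wren; Wren < Haru; Haru < Cara; Cara < Udo; Udo < Gita; Gita < Jomo; Jomo < Ava, each given directly.

Zane < Sam < Ravi < Jade < Nora < Wren < Haru < Cara < Udo < Gita < Jomo < Ava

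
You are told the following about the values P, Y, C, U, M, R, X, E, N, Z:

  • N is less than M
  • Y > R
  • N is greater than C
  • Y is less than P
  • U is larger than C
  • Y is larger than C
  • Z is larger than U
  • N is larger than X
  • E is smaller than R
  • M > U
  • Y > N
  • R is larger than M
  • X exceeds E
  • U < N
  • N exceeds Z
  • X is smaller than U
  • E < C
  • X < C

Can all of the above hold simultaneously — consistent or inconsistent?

Every relation is compatible with E < X < C < U < Z < N < M < R < Y < P; the set is consistent.

consistent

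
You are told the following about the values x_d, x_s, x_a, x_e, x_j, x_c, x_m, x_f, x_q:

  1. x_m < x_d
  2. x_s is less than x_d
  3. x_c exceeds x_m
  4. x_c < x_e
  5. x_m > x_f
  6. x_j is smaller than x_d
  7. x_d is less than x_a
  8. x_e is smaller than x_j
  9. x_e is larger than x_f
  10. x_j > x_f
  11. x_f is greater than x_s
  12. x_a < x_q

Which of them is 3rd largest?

Chaining the given pairs: x_s < x_f < x_m < x_c < x_e < x_j < x_d < x_a < x_q.
Counting 3 from the largest end gives x_d.

x_d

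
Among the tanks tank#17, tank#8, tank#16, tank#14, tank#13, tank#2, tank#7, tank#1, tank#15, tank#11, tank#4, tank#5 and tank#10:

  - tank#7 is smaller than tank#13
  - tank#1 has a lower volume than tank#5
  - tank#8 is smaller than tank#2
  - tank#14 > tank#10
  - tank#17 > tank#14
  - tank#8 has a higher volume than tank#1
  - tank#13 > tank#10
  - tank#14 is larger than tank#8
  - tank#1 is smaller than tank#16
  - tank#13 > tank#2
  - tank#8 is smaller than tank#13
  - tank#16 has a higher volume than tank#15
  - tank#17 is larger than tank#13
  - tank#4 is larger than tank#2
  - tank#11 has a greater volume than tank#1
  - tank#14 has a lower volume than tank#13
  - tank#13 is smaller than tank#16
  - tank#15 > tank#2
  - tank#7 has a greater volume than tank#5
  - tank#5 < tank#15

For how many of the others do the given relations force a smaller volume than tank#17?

8

From tank#17 the given relations immediately reach tank#14, tank#13.
From those, tank#10, tank#8, tank#2, tank#7 — 6 in total.
From those, tank#1, tank#5 — 8 in total.
No other element is forced below tank#17 by the given relations, so the count is 8.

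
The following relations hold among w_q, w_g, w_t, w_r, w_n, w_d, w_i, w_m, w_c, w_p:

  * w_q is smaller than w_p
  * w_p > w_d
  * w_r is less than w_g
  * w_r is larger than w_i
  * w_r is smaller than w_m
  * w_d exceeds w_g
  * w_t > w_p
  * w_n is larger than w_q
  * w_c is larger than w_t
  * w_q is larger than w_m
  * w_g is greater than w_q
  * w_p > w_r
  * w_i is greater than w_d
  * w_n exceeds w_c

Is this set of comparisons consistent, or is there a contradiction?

inconsistent

We have w_d < w_i stated directly, yet also w_i < w_r < w_m < w_q < w_g < w_d by chaining the others — so w_i < w_d. Contradiction.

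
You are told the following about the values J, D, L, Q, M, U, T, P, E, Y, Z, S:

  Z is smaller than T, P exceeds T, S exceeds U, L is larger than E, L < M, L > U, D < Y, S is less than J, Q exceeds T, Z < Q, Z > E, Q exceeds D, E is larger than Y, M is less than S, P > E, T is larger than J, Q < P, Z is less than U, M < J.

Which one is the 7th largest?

Chaining the given pairs: D < Y < E < Z < U < L < M < S < J < T < Q < P.
The 7th largest is L.

L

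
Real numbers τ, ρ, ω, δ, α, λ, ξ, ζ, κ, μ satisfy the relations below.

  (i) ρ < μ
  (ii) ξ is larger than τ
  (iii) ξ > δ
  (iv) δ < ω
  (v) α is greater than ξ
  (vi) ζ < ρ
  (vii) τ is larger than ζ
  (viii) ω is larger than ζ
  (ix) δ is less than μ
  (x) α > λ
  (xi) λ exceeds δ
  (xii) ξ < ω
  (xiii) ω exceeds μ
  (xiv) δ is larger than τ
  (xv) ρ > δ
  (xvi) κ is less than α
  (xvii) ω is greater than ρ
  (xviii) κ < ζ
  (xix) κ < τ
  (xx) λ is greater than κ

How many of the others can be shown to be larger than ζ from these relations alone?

8

The elements the relations force above ζ are τ, δ, ξ, ρ, λ, μ, α, ω — no chain reaches any other.
That is 8.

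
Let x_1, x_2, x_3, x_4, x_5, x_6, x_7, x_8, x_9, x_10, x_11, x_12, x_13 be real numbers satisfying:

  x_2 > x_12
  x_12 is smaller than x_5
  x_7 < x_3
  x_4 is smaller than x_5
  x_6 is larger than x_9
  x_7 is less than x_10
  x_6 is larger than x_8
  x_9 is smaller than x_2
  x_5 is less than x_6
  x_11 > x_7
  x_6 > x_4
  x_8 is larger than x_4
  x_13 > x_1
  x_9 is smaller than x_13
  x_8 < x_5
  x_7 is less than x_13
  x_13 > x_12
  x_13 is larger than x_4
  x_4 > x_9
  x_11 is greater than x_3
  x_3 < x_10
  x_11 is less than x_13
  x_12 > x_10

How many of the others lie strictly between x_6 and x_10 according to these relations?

Chaining upward from x_10 reaches: x_12, x_5, x_2, x_13.
Chaining downward from x_6 reaches: x_9, x_7, x_3, x_4, x_12, x_8, x_5.
Strictly between x_10 and x_6 are those in both lists: x_12, x_5 — 2 elements.

2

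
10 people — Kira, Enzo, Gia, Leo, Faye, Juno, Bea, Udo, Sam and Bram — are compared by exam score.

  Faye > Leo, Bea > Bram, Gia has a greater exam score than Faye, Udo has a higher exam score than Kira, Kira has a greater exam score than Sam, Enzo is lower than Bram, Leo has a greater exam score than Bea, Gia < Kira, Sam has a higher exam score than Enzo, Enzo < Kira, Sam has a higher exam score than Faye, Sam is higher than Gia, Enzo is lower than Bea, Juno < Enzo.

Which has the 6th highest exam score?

Leo

Chaining the given pairs: Juno < Enzo < Bram < Bea < Leo < Faye < Gia < Sam < Kira < Udo.
The 6th largest is Leo.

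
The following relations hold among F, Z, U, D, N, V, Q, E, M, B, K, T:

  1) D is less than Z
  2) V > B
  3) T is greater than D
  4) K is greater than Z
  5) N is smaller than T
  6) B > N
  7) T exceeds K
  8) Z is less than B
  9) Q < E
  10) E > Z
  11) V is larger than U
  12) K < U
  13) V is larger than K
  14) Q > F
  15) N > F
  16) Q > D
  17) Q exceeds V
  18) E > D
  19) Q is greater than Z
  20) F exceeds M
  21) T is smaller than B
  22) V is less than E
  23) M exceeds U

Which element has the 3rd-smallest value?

K

The consecutive relations fix a unique order: D < Z < K < U < M < F < N < T < B < V < Q < E.
Counting 3 from the smallest end gives K.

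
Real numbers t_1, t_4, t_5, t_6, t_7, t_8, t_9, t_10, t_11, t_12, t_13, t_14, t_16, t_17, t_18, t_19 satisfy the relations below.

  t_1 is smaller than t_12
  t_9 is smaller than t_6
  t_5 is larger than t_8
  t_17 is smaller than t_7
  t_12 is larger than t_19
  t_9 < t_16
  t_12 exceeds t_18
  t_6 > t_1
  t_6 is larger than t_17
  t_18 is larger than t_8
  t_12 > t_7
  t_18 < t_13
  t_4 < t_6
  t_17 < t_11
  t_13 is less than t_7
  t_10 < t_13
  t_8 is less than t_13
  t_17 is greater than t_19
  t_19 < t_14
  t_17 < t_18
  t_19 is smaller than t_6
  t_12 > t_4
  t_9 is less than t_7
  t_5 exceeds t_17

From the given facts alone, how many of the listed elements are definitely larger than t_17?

Directly above t_17: t_5, t_18, t_6, t_11, t_7.
One step further: t_13, t_12 (7 so far).
No other element is forced above t_17 by the given relations, so the count is 7.

7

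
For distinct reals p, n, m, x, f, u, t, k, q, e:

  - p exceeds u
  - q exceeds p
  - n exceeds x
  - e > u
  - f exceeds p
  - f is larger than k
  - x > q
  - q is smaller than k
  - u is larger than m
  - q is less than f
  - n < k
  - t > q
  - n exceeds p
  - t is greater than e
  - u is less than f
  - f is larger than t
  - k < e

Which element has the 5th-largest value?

Piecing the relations together gives one ordering: m < u < p < q < x < n < k < e < t < f.
Counting 5 from the largest end gives n.

n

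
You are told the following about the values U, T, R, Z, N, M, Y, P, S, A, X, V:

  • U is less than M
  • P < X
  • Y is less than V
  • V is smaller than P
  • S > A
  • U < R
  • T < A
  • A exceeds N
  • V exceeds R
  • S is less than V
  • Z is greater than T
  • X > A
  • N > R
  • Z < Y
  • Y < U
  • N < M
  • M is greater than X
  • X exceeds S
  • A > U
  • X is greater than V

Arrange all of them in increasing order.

The consecutive links are each given: T < Z; Z < Y; Y < U; U < R; R < N; N < A; A < S; S < V; V < P; P < X; X < M.

T < Z < Y < U < R < N < A < S < V < P < X < M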